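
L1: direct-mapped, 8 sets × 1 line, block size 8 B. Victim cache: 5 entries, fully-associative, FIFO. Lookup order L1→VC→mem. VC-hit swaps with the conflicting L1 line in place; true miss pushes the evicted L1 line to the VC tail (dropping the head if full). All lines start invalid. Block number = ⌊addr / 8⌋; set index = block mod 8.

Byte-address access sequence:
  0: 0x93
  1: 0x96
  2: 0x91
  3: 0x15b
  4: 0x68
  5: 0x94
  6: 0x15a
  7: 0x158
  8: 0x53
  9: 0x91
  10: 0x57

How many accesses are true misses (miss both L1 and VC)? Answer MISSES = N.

0: 0x93 (blk 18, set 2) → MISS  vc=[]
1: 0x96 (blk 18, set 2) → L1-HIT  vc=[]
2: 0x91 (blk 18, set 2) → L1-HIT  vc=[]
3: 0x15b (blk 43, set 3) → MISS  vc=[]
4: 0x68 (blk 13, set 5) → MISS  vc=[]
5: 0x94 (blk 18, set 2) → L1-HIT  vc=[]
6: 0x15a (blk 43, set 3) → L1-HIT  vc=[]
7: 0x158 (blk 43, set 3) → L1-HIT  vc=[]
8: 0x53 (blk 10, set 2) → MISS  vc=[18]
9: 0x91 (blk 18, set 2) → VC-HIT  vc=[10]
10: 0x57 (blk 10, set 2) → VC-HIT  vc=[18]

MISSES = 4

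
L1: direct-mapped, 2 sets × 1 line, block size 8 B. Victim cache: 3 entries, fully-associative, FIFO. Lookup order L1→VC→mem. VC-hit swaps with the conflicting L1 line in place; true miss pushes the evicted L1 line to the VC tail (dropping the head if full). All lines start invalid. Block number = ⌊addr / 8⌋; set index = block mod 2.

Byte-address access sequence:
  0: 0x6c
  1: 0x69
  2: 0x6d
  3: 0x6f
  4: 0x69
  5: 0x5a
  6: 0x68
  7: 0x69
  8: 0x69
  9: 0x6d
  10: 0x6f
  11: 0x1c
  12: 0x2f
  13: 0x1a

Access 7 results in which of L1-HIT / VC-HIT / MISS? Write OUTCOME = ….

#0 0x6c→b13/s1 MISS; vc=[]
#1 0x69→b13/s1 L1-HIT; vc=[]
#2 0x6d→b13/s1 L1-HIT; vc=[]
#3 0x6f→b13/s1 L1-HIT; vc=[]
#4 0x69→b13/s1 L1-HIT; vc=[]
#5 0x5a→b11/s1 MISS; vc=[13]
#6 0x68→b13/s1 VC-HIT; vc=[11]
#7 0x69→b13/s1 L1-HIT; vc=[11]
#8 0x69→b13/s1 L1-HIT; vc=[11]
#9 0x6d→b13/s1 L1-HIT; vc=[11]
#10 0x6f→b13/s1 L1-HIT; vc=[11]
#11 0x1c→b3/s1 MISS; vc=[11,13]
#12 0x2f→b5/s1 MISS; vc=[11,13,3]
#13 0x1a→b3/s1 VC-HIT; vc=[11,13,5]

OUTCOME = L1-HIT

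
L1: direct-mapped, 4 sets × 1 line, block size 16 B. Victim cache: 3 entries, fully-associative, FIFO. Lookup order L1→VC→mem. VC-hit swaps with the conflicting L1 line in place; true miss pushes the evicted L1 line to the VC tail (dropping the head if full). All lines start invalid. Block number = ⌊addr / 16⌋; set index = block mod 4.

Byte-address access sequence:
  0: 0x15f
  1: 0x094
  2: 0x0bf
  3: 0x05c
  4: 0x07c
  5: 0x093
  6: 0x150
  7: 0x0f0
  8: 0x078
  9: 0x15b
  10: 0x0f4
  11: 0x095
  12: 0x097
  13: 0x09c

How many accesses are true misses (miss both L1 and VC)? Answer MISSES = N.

0: 0x15f (blk 21, set 1) → MISS  vc=[]
1: 0x94 (blk 9, set 1) → MISS  vc=[21]
2: 0xbf (blk 11, set 3) → MISS  vc=[21]
3: 0x5c (blk 5, set 1) → MISS  vc=[21, 9]
4: 0x7c (blk 7, set 3) → MISS  vc=[21, 9, 11]
5: 0x93 (blk 9, set 1) → VC-HIT  vc=[21, 5, 11]
6: 0x150 (blk 21, set 1) → VC-HIT  vc=[9, 5, 11]
7: 0xf0 (blk 15, set 3) → MISS  vc=[5, 11, 7]
8: 0x78 (blk 7, set 3) → VC-HIT  vc=[5, 11, 15]
9: 0x15b (blk 21, set 1) → L1-HIT  vc=[5, 11, 15]
10: 0xf4 (blk 15, set 3) → VC-HIT  vc=[5, 11, 7]
11: 0x95 (blk 9, set 1) → MISS  vc=[11, 7, 21]
12: 0x97 (blk 9, set 1) → L1-HIT  vc=[11, 7, 21]
13: 0x9c (blk 9, set 1) → L1-HIT  vc=[11, 7, 21]

MISSES = 7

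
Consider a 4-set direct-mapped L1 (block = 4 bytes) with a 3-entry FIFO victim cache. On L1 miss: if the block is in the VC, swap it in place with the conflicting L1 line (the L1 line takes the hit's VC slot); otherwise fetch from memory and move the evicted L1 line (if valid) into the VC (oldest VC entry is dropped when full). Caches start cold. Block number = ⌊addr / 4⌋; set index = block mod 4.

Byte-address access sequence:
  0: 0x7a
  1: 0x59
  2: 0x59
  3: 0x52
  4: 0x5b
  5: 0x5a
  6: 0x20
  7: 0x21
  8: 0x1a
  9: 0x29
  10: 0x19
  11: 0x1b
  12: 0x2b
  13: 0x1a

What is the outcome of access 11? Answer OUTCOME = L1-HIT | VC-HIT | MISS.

OUTCOME = L1-HIT

  [0] addr=0x7a blk=30 s=2: MISS | VC []
  [1] addr=0x59 blk=22 s=2: MISS | VC [30]
  [2] addr=0x59 blk=22 s=2: L1-HIT | VC [30]
  [3] addr=0x52 blk=20 s=0: MISS | VC [30]
  [4] addr=0x5b blk=22 s=2: L1-HIT | VC [30]
  [5] addr=0x5a blk=22 s=2: L1-HIT | VC [30]
  [6] addr=0x20 blk=8 s=0: MISS | VC [30, 20]
  [7] addr=0x21 blk=8 s=0: L1-HIT | VC [30, 20]
  [8] addr=0x1a blk=6 s=2: MISS | VC [30, 20, 22]
  [9] addr=0x29 blk=10 s=2: MISS | VC [20, 22, 6]
  [10] addr=0x19 blk=6 s=2: VC-HIT | VC [20, 22, 10]
  [11] addr=0x1b blk=6 s=2: L1-HIT | VC [20, 22, 10]
  [12] addr=0x2b blk=10 s=2: VC-HIT | VC [20, 22, 6]
  [13] addr=0x1a blk=6 s=2: VC-HIT | VC [20, 22, 10]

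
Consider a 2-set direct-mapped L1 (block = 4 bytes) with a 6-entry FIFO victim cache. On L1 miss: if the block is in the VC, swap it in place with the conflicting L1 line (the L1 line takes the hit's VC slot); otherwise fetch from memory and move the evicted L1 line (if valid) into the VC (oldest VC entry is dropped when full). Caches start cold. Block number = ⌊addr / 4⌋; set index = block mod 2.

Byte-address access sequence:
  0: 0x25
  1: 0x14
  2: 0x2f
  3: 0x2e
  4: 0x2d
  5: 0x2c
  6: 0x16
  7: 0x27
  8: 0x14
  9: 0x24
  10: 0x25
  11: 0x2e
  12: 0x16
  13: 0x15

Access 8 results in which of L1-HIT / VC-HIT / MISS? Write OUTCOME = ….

OUTCOME = VC-HIT

  [0] addr=0x25 blk=9 s=1: MISS | VC []
  [1] addr=0x14 blk=5 s=1: MISS | VC [9]
  [2] addr=0x2f blk=11 s=1: MISS | VC [9, 5]
  [3] addr=0x2e blk=11 s=1: L1-HIT | VC [9, 5]
  [4] addr=0x2d blk=11 s=1: L1-HIT | VC [9, 5]
  [5] addr=0x2c blk=11 s=1: L1-HIT | VC [9, 5]
  [6] addr=0x16 blk=5 s=1: VC-HIT | VC [9, 11]
  [7] addr=0x27 blk=9 s=1: VC-HIT | VC [5, 11]
  [8] addr=0x14 blk=5 s=1: VC-HIT | VC [9, 11]
  [9] addr=0x24 blk=9 s=1: VC-HIT | VC [5, 11]
  [10] addr=0x25 blk=9 s=1: L1-HIT | VC [5, 11]
  [11] addr=0x2e blk=11 s=1: VC-HIT | VC [5, 9]
  [12] addr=0x16 blk=5 s=1: VC-HIT | VC [11, 9]
  [13] addr=0x15 blk=5 s=1: L1-HIT | VC [11, 9]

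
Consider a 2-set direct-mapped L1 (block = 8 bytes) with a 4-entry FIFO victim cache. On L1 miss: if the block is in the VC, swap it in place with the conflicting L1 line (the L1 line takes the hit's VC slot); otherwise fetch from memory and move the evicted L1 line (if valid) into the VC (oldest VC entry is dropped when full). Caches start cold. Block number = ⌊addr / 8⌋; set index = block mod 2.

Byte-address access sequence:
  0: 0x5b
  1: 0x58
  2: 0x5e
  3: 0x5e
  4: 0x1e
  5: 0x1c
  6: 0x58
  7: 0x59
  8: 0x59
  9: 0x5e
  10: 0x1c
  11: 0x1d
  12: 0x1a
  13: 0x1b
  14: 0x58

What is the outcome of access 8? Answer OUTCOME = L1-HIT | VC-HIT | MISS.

#0 0x5b→b11/s1 MISS; vc=[]
#1 0x58→b11/s1 L1-HIT; vc=[]
#2 0x5e→b11/s1 L1-HIT; vc=[]
#3 0x5e→b11/s1 L1-HIT; vc=[]
#4 0x1e→b3/s1 MISS; vc=[11]
#5 0x1c→b3/s1 L1-HIT; vc=[11]
#6 0x58→b11/s1 VC-HIT; vc=[3]
#7 0x59→b11/s1 L1-HIT; vc=[3]
#8 0x59→b11/s1 L1-HIT; vc=[3]
#9 0x5e→b11/s1 L1-HIT; vc=[3]
#10 0x1c→b3/s1 VC-HIT; vc=[11]
#11 0x1d→b3/s1 L1-HIT; vc=[11]
#12 0x1a→b3/s1 L1-HIT; vc=[11]
#13 0x1b→b3/s1 L1-HIT; vc=[11]
#14 0x58→b11/s1 VC-HIT; vc=[3]

OUTCOME = L1-HIT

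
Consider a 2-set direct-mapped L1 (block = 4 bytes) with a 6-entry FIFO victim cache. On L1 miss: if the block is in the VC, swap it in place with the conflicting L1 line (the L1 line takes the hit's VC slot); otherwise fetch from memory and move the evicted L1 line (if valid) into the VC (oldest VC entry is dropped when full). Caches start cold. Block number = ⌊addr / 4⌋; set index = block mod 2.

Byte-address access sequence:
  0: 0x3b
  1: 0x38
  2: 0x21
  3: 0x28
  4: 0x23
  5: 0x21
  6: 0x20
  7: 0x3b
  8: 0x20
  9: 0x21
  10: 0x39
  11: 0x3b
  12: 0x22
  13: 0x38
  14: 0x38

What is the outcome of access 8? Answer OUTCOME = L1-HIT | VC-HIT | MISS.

0: 0x3b (blk 14, set 0) → MISS  vc=[]
1: 0x38 (blk 14, set 0) → L1-HIT  vc=[]
2: 0x21 (blk 8, set 0) → MISS  vc=[14]
3: 0x28 (blk 10, set 0) → MISS  vc=[14, 8]
4: 0x23 (blk 8, set 0) → VC-HIT  vc=[14, 10]
5: 0x21 (blk 8, set 0) → L1-HIT  vc=[14, 10]
6: 0x20 (blk 8, set 0) → L1-HIT  vc=[14, 10]
7: 0x3b (blk 14, set 0) → VC-HIT  vc=[8, 10]
8: 0x20 (blk 8, set 0) → VC-HIT  vc=[14, 10]
9: 0x21 (blk 8, set 0) → L1-HIT  vc=[14, 10]
10: 0x39 (blk 14, set 0) → VC-HIT  vc=[8, 10]
11: 0x3b (blk 14, set 0) → L1-HIT  vc=[8, 10]
12: 0x22 (blk 8, set 0) → VC-HIT  vc=[14, 10]
13: 0x38 (blk 14, set 0) → VC-HIT  vc=[8, 10]
14: 0x38 (blk 14, set 0) → L1-HIT  vc=[8, 10]

OUTCOME = VC-HIT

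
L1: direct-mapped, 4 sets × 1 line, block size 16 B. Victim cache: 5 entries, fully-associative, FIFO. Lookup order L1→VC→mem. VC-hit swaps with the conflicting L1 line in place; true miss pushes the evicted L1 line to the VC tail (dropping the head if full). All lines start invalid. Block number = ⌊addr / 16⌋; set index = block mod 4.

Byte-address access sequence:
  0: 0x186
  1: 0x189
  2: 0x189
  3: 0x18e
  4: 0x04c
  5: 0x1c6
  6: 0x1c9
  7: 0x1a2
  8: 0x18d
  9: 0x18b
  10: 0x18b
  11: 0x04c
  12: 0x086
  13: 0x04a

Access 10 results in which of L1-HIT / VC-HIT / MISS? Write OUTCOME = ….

OUTCOME = L1-HIT

0: 0x186 (blk 24, set 0) → MISS  vc=[]
1: 0x189 (blk 24, set 0) → L1-HIT  vc=[]
2: 0x189 (blk 24, set 0) → L1-HIT  vc=[]
3: 0x18e (blk 24, set 0) → L1-HIT  vc=[]
4: 0x4c (blk 4, set 0) → MISS  vc=[24]
5: 0x1c6 (blk 28, set 0) → MISS  vc=[24, 4]
6: 0x1c9 (blk 28, set 0) → L1-HIT  vc=[24, 4]
7: 0x1a2 (blk 26, set 2) → MISS  vc=[24, 4]
8: 0x18d (blk 24, set 0) → VC-HIT  vc=[28, 4]
9: 0x18b (blk 24, set 0) → L1-HIT  vc=[28, 4]
10: 0x18b (blk 24, set 0) → L1-HIT  vc=[28, 4]
11: 0x4c (blk 4, set 0) → VC-HIT  vc=[28, 24]
12: 0x86 (blk 8, set 0) → MISS  vc=[28, 24, 4]
13: 0x4a (blk 4, set 0) → VC-HIT  vc=[28, 24, 8]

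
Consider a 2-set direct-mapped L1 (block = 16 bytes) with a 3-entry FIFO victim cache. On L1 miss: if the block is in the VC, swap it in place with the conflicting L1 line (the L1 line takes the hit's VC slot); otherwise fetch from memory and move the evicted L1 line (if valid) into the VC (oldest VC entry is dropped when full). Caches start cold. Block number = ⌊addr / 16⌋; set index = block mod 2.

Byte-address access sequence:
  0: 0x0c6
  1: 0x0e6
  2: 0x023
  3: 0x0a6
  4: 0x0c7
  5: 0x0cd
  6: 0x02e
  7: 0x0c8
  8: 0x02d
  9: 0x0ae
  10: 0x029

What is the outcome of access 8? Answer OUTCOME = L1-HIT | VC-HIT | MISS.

OUTCOME = VC-HIT

#0 0xc6→b12/s0 MISS; vc=[]
#1 0xe6→b14/s0 MISS; vc=[12]
#2 0x23→b2/s0 MISS; vc=[12,14]
#3 0xa6→b10/s0 MISS; vc=[12,14,2]
#4 0xc7→b12/s0 VC-HIT; vc=[10,14,2]
#5 0xcd→b12/s0 L1-HIT; vc=[10,14,2]
#6 0x2e→b2/s0 VC-HIT; vc=[10,14,12]
#7 0xc8→b12/s0 VC-HIT; vc=[10,14,2]
#8 0x2d→b2/s0 VC-HIT; vc=[10,14,12]
#9 0xae→b10/s0 VC-HIT; vc=[2,14,12]
#10 0x29→b2/s0 VC-HIT; vc=[10,14,12]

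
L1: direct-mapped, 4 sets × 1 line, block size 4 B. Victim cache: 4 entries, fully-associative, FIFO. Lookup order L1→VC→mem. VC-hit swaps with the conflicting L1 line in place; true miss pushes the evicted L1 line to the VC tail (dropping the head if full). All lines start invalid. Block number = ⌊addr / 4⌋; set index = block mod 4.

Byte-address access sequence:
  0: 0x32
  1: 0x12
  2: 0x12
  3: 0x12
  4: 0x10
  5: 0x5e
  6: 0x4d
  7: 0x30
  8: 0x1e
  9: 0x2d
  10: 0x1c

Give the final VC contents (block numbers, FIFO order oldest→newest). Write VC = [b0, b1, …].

VC = [4, 23, 19, 11]

#0 0x32→b12/s0 MISS; vc=[]
#1 0x12→b4/s0 MISS; vc=[12]
#2 0x12→b4/s0 L1-HIT; vc=[12]
#3 0x12→b4/s0 L1-HIT; vc=[12]
#4 0x10→b4/s0 L1-HIT; vc=[12]
#5 0x5e→b23/s3 MISS; vc=[12]
#6 0x4d→b19/s3 MISS; vc=[12,23]
#7 0x30→b12/s0 VC-HIT; vc=[4,23]
#8 0x1e→b7/s3 MISS; vc=[4,23,19]
#9 0x2d→b11/s3 MISS; vc=[4,23,19,7]
#10 0x1c→b7/s3 VC-HIT; vc=[4,23,19,11]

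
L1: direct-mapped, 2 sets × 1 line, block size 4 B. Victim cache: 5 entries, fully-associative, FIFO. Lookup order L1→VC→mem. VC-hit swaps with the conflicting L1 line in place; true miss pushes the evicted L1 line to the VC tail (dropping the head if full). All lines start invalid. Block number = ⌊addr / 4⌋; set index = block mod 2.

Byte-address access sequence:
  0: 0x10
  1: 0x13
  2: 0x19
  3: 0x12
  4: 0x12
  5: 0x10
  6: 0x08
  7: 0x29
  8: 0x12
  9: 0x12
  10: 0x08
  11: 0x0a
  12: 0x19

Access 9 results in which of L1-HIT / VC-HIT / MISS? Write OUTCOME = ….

OUTCOME = L1-HIT

  [0] addr=0x10 blk=4 s=0: MISS | VC []
  [1] addr=0x13 blk=4 s=0: L1-HIT | VC []
  [2] addr=0x19 blk=6 s=0: MISS | VC [4]
  [3] addr=0x12 blk=4 s=0: VC-HIT | VC [6]
  [4] addr=0x12 blk=4 s=0: L1-HIT | VC [6]
  [5] addr=0x10 blk=4 s=0: L1-HIT | VC [6]
  [6] addr=0x8 blk=2 s=0: MISS | VC [6, 4]
  [7] addr=0x29 blk=10 s=0: MISS | VC [6, 4, 2]
  [8] addr=0x12 blk=4 s=0: VC-HIT | VC [6, 10, 2]
  [9] addr=0x12 blk=4 s=0: L1-HIT | VC [6, 10, 2]
  [10] addr=0x8 blk=2 s=0: VC-HIT | VC [6, 10, 4]
  [11] addr=0xa blk=2 s=0: L1-HIT | VC [6, 10, 4]
  [12] addr=0x19 blk=6 s=0: VC-HIT | VC [2, 10, 4]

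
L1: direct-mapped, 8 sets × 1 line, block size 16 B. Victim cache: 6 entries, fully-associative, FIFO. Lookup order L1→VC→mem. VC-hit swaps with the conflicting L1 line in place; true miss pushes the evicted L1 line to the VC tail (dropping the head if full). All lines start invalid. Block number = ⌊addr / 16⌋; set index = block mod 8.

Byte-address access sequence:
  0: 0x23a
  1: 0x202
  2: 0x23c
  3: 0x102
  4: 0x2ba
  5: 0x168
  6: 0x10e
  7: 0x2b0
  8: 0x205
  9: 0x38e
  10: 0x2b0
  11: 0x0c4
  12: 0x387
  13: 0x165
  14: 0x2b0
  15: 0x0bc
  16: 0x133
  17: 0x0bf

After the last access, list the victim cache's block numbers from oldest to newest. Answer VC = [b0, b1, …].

#0 0x23a→b35/s3 MISS; vc=[]
#1 0x202→b32/s0 MISS; vc=[]
#2 0x23c→b35/s3 L1-HIT; vc=[]
#3 0x102→b16/s0 MISS; vc=[32]
#4 0x2ba→b43/s3 MISS; vc=[32,35]
#5 0x168→b22/s6 MISS; vc=[32,35]
#6 0x10e→b16/s0 L1-HIT; vc=[32,35]
#7 0x2b0→b43/s3 L1-HIT; vc=[32,35]
#8 0x205→b32/s0 VC-HIT; vc=[16,35]
#9 0x38e→b56/s0 MISS; vc=[16,35,32]
#10 0x2b0→b43/s3 L1-HIT; vc=[16,35,32]
#11 0xc4→b12/s4 MISS; vc=[16,35,32]
#12 0x387→b56/s0 L1-HIT; vc=[16,35,32]
#13 0x165→b22/s6 L1-HIT; vc=[16,35,32]
#14 0x2b0→b43/s3 L1-HIT; vc=[16,35,32]
#15 0xbc→b11/s3 MISS; vc=[16,35,32,43]
#16 0x133→b19/s3 MISS; vc=[16,35,32,43,11]
#17 0xbf→b11/s3 VC-HIT; vc=[16,35,32,43,19]

VC = [16, 35, 32, 43, 19]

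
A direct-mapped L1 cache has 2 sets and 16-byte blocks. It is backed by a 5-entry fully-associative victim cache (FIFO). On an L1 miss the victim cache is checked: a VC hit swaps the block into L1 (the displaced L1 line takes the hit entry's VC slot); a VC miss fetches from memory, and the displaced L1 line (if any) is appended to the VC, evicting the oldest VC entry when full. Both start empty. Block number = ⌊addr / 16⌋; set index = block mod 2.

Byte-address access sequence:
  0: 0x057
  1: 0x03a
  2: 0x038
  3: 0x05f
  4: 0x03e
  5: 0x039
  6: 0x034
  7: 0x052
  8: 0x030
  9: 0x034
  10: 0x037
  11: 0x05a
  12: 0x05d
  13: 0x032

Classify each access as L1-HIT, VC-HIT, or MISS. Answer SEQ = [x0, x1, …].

SEQ = [MISS, MISS, L1-HIT, VC-HIT, VC-HIT, L1-HIT, L1-HIT, VC-HIT, VC-HIT, L1-HIT, L1-HIT, VC-HIT, L1-HIT, VC-HIT]

  [0] addr=0x57 blk=5 s=1: MISS | VC []
  [1] addr=0x3a blk=3 s=1: MISS | VC [5]
  [2] addr=0x38 blk=3 s=1: L1-HIT | VC [5]
  [3] addr=0x5f blk=5 s=1: VC-HIT | VC [3]
  [4] addr=0x3e blk=3 s=1: VC-HIT | VC [5]
  [5] addr=0x39 blk=3 s=1: L1-HIT | VC [5]
  [6] addr=0x34 blk=3 s=1: L1-HIT | VC [5]
  [7] addr=0x52 blk=5 s=1: VC-HIT | VC [3]
  [8] addr=0x30 blk=3 s=1: VC-HIT | VC [5]
  [9] addr=0x34 blk=3 s=1: L1-HIT | VC [5]
  [10] addr=0x37 blk=3 s=1: L1-HIT | VC [5]
  [11] addr=0x5a blk=5 s=1: VC-HIT | VC [3]
  [12] addr=0x5d blk=5 s=1: L1-HIT | VC [3]
  [13] addr=0x32 blk=3 s=1: VC-HIT | VC [5]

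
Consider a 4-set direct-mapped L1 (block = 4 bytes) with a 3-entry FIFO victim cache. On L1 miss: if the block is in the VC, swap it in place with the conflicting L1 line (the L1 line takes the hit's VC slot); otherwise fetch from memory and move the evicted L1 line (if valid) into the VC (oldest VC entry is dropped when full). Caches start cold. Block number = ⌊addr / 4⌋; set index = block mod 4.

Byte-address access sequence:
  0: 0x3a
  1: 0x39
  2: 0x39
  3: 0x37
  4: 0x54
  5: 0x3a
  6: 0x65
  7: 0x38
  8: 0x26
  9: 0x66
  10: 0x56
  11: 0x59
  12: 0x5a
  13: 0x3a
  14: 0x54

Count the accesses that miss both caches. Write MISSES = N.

#0 0x3a→b14/s2 MISS; vc=[]
#1 0x39→b14/s2 L1-HIT; vc=[]
#2 0x39→b14/s2 L1-HIT; vc=[]
#3 0x37→b13/s1 MISS; vc=[]
#4 0x54→b21/s1 MISS; vc=[13]
#5 0x3a→b14/s2 L1-HIT; vc=[13]
#6 0x65→b25/s1 MISS; vc=[13,21]
#7 0x38→b14/s2 L1-HIT; vc=[13,21]
#8 0x26→b9/s1 MISS; vc=[13,21,25]
#9 0x66→b25/s1 VC-HIT; vc=[13,21,9]
#10 0x56→b21/s1 VC-HIT; vc=[13,25,9]
#11 0x59→b22/s2 MISS; vc=[25,9,14]
#12 0x5a→b22/s2 L1-HIT; vc=[25,9,14]
#13 0x3a→b14/s2 VC-HIT; vc=[25,9,22]
#14 0x54→b21/s1 L1-HIT; vc=[25,9,22]

MISSES = 6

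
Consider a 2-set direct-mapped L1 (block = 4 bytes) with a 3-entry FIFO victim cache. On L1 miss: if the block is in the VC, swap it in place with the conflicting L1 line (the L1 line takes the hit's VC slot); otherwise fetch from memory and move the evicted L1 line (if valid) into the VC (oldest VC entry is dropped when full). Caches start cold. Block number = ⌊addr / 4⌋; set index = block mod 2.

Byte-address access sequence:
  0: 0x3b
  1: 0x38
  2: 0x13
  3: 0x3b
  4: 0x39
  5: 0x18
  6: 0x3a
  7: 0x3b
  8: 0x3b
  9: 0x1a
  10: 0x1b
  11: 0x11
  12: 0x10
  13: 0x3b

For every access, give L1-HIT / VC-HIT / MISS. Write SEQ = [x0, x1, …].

SEQ = [MISS, L1-HIT, MISS, VC-HIT, L1-HIT, MISS, VC-HIT, L1-HIT, L1-HIT, VC-HIT, L1-HIT, VC-HIT, L1-HIT, VC-HIT]

0: 0x3b (blk 14, set 0) → MISS  vc=[]
1: 0x38 (blk 14, set 0) → L1-HIT  vc=[]
2: 0x13 (blk 4, set 0) → MISS  vc=[14]
3: 0x3b (blk 14, set 0) → VC-HIT  vc=[4]
4: 0x39 (blk 14, set 0) → L1-HIT  vc=[4]
5: 0x18 (blk 6, set 0) → MISS  vc=[4, 14]
6: 0x3a (blk 14, set 0) → VC-HIT  vc=[4, 6]
7: 0x3b (blk 14, set 0) → L1-HIT  vc=[4, 6]
8: 0x3b (blk 14, set 0) → L1-HIT  vc=[4, 6]
9: 0x1a (blk 6, set 0) → VC-HIT  vc=[4, 14]
10: 0x1b (blk 6, set 0) → L1-HIT  vc=[4, 14]
11: 0x11 (blk 4, set 0) → VC-HIT  vc=[6, 14]
12: 0x10 (blk 4, set 0) → L1-HIT  vc=[6, 14]
13: 0x3b (blk 14, set 0) → VC-HIT  vc=[6, 4]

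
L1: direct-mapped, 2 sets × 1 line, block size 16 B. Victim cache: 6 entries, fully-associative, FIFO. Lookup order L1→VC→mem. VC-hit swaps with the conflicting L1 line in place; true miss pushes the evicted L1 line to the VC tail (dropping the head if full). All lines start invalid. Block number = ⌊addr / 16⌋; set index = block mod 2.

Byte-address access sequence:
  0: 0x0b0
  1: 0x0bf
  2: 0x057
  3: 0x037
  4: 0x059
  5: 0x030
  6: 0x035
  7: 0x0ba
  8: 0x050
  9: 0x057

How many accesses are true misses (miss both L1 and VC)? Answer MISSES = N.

MISSES = 3

  [0] addr=0xb0 blk=11 s=1: MISS | VC []
  [1] addr=0xbf blk=11 s=1: L1-HIT | VC []
  [2] addr=0x57 blk=5 s=1: MISS | VC [11]
  [3] addr=0x37 blk=3 s=1: MISS | VC [11, 5]
  [4] addr=0x59 blk=5 s=1: VC-HIT | VC [11, 3]
  [5] addr=0x30 blk=3 s=1: VC-HIT | VC [11, 5]
  [6] addr=0x35 blk=3 s=1: L1-HIT | VC [11, 5]
  [7] addr=0xba blk=11 s=1: VC-HIT | VC [3, 5]
  [8] addr=0x50 blk=5 s=1: VC-HIT | VC [3, 11]
  [9] addr=0x57 blk=5 s=1: L1-HIT | VC [3, 11]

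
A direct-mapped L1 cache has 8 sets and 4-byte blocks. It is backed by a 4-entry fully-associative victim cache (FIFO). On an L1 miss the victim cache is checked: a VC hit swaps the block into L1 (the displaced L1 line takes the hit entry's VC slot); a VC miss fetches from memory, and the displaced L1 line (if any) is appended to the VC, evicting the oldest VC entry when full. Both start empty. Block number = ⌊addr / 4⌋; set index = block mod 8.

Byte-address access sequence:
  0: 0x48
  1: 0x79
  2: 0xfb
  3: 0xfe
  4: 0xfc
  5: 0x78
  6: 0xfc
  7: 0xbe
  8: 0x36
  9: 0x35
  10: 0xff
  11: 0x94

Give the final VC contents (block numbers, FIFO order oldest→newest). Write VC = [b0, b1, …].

VC = [62, 47, 13]

  [0] addr=0x48 blk=18 s=2: MISS | VC []
  [1] addr=0x79 blk=30 s=6: MISS | VC []
  [2] addr=0xfb blk=62 s=6: MISS | VC [30]
  [3] addr=0xfe blk=63 s=7: MISS | VC [30]
  [4] addr=0xfc blk=63 s=7: L1-HIT | VC [30]
  [5] addr=0x78 blk=30 s=6: VC-HIT | VC [62]
  [6] addr=0xfc blk=63 s=7: L1-HIT | VC [62]
  [7] addr=0xbe blk=47 s=7: MISS | VC [62, 63]
  [8] addr=0x36 blk=13 s=5: MISS | VC [62, 63]
  [9] addr=0x35 blk=13 s=5: L1-HIT | VC [62, 63]
  [10] addr=0xff blk=63 s=7: VC-HIT | VC [62, 47]
  [11] addr=0x94 blk=37 s=5: MISS | VC [62, 47, 13]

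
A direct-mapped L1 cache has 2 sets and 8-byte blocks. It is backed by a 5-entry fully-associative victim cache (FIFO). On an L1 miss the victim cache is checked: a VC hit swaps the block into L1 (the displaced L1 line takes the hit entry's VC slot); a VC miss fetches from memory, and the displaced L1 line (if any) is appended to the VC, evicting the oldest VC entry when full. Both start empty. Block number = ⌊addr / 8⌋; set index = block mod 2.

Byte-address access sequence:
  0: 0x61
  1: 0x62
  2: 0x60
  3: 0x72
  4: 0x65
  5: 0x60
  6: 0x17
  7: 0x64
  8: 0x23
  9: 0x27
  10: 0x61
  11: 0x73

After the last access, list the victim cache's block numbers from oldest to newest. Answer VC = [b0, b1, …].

VC = [12, 2, 4]

#0 0x61→b12/s0 MISS; vc=[]
#1 0x62→b12/s0 L1-HIT; vc=[]
#2 0x60→b12/s0 L1-HIT; vc=[]
#3 0x72→b14/s0 MISS; vc=[12]
#4 0x65→b12/s0 VC-HIT; vc=[14]
#5 0x60→b12/s0 L1-HIT; vc=[14]
#6 0x17→b2/s0 MISS; vc=[14,12]
#7 0x64→b12/s0 VC-HIT; vc=[14,2]
#8 0x23→b4/s0 MISS; vc=[14,2,12]
#9 0x27→b4/s0 L1-HIT; vc=[14,2,12]
#10 0x61→b12/s0 VC-HIT; vc=[14,2,4]
#11 0x73→b14/s0 VC-HIT; vc=[12,2,4]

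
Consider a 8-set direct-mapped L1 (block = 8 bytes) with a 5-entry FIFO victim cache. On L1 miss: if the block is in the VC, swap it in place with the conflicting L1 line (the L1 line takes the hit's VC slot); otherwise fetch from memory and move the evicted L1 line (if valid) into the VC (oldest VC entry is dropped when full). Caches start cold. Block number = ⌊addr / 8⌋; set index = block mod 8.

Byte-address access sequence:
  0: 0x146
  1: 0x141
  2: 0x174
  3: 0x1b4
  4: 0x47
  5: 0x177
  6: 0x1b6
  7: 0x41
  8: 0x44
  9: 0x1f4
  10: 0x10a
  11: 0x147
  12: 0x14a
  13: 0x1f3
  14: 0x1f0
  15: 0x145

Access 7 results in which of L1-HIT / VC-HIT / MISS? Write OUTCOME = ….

#0 0x146→b40/s0 MISS; vc=[]
#1 0x141→b40/s0 L1-HIT; vc=[]
#2 0x174→b46/s6 MISS; vc=[]
#3 0x1b4→b54/s6 MISS; vc=[46]
#4 0x47→b8/s0 MISS; vc=[46,40]
#5 0x177→b46/s6 VC-HIT; vc=[54,40]
#6 0x1b6→b54/s6 VC-HIT; vc=[46,40]
#7 0x41→b8/s0 L1-HIT; vc=[46,40]
#8 0x44→b8/s0 L1-HIT; vc=[46,40]
#9 0x1f4→b62/s6 MISS; vc=[46,40,54]
#10 0x10a→b33/s1 MISS; vc=[46,40,54]
#11 0x147→b40/s0 VC-HIT; vc=[46,8,54]
#12 0x14a→b41/s1 MISS; vc=[46,8,54,33]
#13 0x1f3→b62/s6 L1-HIT; vc=[46,8,54,33]
#14 0x1f0→b62/s6 L1-HIT; vc=[46,8,54,33]
#15 0x145→b40/s0 L1-HIT; vc=[46,8,54,33]

OUTCOME = L1-HIT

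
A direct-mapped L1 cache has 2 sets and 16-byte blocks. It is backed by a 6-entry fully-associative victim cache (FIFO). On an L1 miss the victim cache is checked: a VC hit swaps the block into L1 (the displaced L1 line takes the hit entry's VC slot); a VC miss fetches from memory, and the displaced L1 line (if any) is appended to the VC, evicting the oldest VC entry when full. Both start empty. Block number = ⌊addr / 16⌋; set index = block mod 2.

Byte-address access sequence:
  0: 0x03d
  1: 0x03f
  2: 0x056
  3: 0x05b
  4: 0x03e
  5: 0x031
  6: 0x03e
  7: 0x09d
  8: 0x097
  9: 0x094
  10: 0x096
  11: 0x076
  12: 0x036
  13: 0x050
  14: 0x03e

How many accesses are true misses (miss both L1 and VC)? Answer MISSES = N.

MISSES = 4

#0 0x3d→b3/s1 MISS; vc=[]
#1 0x3f→b3/s1 L1-HIT; vc=[]
#2 0x56→b5/s1 MISS; vc=[3]
#3 0x5b→b5/s1 L1-HIT; vc=[3]
#4 0x3e→b3/s1 VC-HIT; vc=[5]
#5 0x31→b3/s1 L1-HIT; vc=[5]
#6 0x3e→b3/s1 L1-HIT; vc=[5]
#7 0x9d→b9/s1 MISS; vc=[5,3]
#8 0x97→b9/s1 L1-HIT; vc=[5,3]
#9 0x94→b9/s1 L1-HIT; vc=[5,3]
#10 0x96→b9/s1 L1-HIT; vc=[5,3]
#11 0x76→b7/s1 MISS; vc=[5,3,9]
#12 0x36→b3/s1 VC-HIT; vc=[5,7,9]
#13 0x50→b5/s1 VC-HIT; vc=[3,7,9]
#14 0x3e→b3/s1 VC-HIT; vc=[5,7,9]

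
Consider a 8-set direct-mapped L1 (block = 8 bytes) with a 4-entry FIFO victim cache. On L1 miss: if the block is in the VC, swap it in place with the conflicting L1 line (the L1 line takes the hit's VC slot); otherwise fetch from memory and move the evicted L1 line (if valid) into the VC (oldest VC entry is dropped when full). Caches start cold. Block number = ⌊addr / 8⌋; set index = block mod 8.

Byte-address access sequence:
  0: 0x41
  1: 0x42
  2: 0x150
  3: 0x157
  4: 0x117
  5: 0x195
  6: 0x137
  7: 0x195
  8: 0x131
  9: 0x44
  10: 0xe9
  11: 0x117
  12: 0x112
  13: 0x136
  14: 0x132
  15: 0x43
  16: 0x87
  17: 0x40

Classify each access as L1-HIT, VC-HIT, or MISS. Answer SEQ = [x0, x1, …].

  [0] addr=0x41 blk=8 s=0: MISS | VC []
  [1] addr=0x42 blk=8 s=0: L1-HIT | VC []
  [2] addr=0x150 blk=42 s=2: MISS | VC []
  [3] addr=0x157 blk=42 s=2: L1-HIT | VC []
  [4] addr=0x117 blk=34 s=2: MISS | VC [42]
  [5] addr=0x195 blk=50 s=2: MISS | VC [42, 34]
  [6] addr=0x137 blk=38 s=6: MISS | VC [42, 34]
  [7] addr=0x195 blk=50 s=2: L1-HIT | VC [42, 34]
  [8] addr=0x131 blk=38 s=6: L1-HIT | VC [42, 34]
  [9] addr=0x44 blk=8 s=0: L1-HIT | VC [42, 34]
  [10] addr=0xe9 blk=29 s=5: MISS | VC [42, 34]
  [11] addr=0x117 blk=34 s=2: VC-HIT | VC [42, 50]
  [12] addr=0x112 blk=34 s=2: L1-HIT | VC [42, 50]
  [13] addr=0x136 blk=38 s=6: L1-HIT | VC [42, 50]
  [14] addr=0x132 blk=38 s=6: L1-HIT | VC [42, 50]
  [15] addr=0x43 blk=8 s=0: L1-HIT | VC [42, 50]
  [16] addr=0x87 blk=16 s=0: MISS | VC [42, 50, 8]
  [17] addr=0x40 blk=8 s=0: VC-HIT | VC [42, 50, 16]

SEQ = [MISS, L1-HIT, MISS, L1-HIT, MISS, MISS, MISS, L1-HIT, L1-HIT, L1-HIT, MISS, VC-HIT, L1-HIT, L1-HIT, L1-HIT, L1-HIT, MISS, VC-HIT]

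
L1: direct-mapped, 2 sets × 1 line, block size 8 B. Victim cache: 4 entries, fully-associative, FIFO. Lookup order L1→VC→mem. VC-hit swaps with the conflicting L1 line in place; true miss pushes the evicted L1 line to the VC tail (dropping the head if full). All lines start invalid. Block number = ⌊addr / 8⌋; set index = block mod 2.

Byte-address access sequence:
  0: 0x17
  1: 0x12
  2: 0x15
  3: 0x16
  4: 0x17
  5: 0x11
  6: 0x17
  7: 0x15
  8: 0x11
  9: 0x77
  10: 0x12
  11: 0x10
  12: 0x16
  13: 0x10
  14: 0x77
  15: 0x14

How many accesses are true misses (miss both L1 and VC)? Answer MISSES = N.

MISSES = 2

  [0] addr=0x17 blk=2 s=0: MISS | VC []
  [1] addr=0x12 blk=2 s=0: L1-HIT | VC []
  [2] addr=0x15 blk=2 s=0: L1-HIT | VC []
  [3] addr=0x16 blk=2 s=0: L1-HIT | VC []
  [4] addr=0x17 blk=2 s=0: L1-HIT | VC []
  [5] addr=0x11 blk=2 s=0: L1-HIT | VC []
  [6] addr=0x17 blk=2 s=0: L1-HIT | VC []
  [7] addr=0x15 blk=2 s=0: L1-HIT | VC []
  [8] addr=0x11 blk=2 s=0: L1-HIT | VC []
  [9] addr=0x77 blk=14 s=0: MISS | VC [2]
  [10] addr=0x12 blk=2 s=0: VC-HIT | VC [14]
  [11] addr=0x10 blk=2 s=0: L1-HIT | VC [14]
  [12] addr=0x16 blk=2 s=0: L1-HIT | VC [14]
  [13] addr=0x10 blk=2 s=0: L1-HIT | VC [14]
  [14] addr=0x77 blk=14 s=0: VC-HIT | VC [2]
  [15] addr=0x14 blk=2 s=0: VC-HIT | VC [14]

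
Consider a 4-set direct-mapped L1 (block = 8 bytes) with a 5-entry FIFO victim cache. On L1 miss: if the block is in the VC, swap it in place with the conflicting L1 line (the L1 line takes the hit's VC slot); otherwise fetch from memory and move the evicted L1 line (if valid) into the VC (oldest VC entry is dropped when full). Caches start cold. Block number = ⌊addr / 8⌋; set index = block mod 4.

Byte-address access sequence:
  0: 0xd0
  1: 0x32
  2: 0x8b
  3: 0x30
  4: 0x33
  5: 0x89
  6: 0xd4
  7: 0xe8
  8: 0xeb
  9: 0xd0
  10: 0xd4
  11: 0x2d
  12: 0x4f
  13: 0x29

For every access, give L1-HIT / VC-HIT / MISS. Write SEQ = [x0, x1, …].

0: 0xd0 (blk 26, set 2) → MISS  vc=[]
1: 0x32 (blk 6, set 2) → MISS  vc=[26]
2: 0x8b (blk 17, set 1) → MISS  vc=[26]
3: 0x30 (blk 6, set 2) → L1-HIT  vc=[26]
4: 0x33 (blk 6, set 2) → L1-HIT  vc=[26]
5: 0x89 (blk 17, set 1) → L1-HIT  vc=[26]
6: 0xd4 (blk 26, set 2) → VC-HIT  vc=[6]
7: 0xe8 (blk 29, set 1) → MISS  vc=[6, 17]
8: 0xeb (blk 29, set 1) → L1-HIT  vc=[6, 17]
9: 0xd0 (blk 26, set 2) → L1-HIT  vc=[6, 17]
10: 0xd4 (blk 26, set 2) → L1-HIT  vc=[6, 17]
11: 0x2d (blk 5, set 1) → MISS  vc=[6, 17, 29]
12: 0x4f (blk 9, set 1) → MISS  vc=[6, 17, 29, 5]
13: 0x29 (blk 5, set 1) → VC-HIT  vc=[6, 17, 29, 9]

SEQ = [MISS, MISS, MISS, L1-HIT, L1-HIT, L1-HIT, VC-HIT, MISS, L1-HIT, L1-HIT, L1-HIT, MISS, MISS, VC-HIT]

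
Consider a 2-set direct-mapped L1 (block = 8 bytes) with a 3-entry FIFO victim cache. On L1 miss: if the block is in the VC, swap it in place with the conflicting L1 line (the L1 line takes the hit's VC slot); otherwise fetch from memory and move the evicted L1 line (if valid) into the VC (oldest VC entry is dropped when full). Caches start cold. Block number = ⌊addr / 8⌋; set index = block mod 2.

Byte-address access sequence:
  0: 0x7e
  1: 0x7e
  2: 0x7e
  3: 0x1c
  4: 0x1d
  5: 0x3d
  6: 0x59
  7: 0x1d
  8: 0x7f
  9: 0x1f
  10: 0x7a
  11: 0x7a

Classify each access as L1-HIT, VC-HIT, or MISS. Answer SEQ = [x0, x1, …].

SEQ = [MISS, L1-HIT, L1-HIT, MISS, L1-HIT, MISS, MISS, VC-HIT, VC-HIT, VC-HIT, VC-HIT, L1-HIT]

  [0] addr=0x7e blk=15 s=1: MISS | VC []
  [1] addr=0x7e blk=15 s=1: L1-HIT | VC []
  [2] addr=0x7e blk=15 s=1: L1-HIT | VC []
  [3] addr=0x1c blk=3 s=1: MISS | VC [15]
  [4] addr=0x1d blk=3 s=1: L1-HIT | VC [15]
  [5] addr=0x3d blk=7 s=1: MISS | VC [15, 3]
  [6] addr=0x59 blk=11 s=1: MISS | VC [15, 3, 7]
  [7] addr=0x1d blk=3 s=1: VC-HIT | VC [15, 11, 7]
  [8] addr=0x7f blk=15 s=1: VC-HIT | VC [3, 11, 7]
  [9] addr=0x1f blk=3 s=1: VC-HIT | VC [15, 11, 7]
  [10] addr=0x7a blk=15 s=1: VC-HIT | VC [3, 11, 7]
  [11] addr=0x7a blk=15 s=1: L1-HIT | VC [3, 11, 7]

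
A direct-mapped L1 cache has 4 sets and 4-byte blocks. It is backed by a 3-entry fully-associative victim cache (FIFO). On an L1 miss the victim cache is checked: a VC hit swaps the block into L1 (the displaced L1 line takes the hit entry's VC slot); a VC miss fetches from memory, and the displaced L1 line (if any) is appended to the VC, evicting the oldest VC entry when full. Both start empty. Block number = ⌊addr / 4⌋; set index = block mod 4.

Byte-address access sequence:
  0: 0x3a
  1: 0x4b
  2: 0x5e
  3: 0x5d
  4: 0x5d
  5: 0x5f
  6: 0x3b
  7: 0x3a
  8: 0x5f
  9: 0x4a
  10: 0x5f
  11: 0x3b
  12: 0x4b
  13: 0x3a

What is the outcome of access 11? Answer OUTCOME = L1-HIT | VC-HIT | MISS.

#0 0x3a→b14/s2 MISS; vc=[]
#1 0x4b→b18/s2 MISS; vc=[14]
#2 0x5e→b23/s3 MISS; vc=[14]
#3 0x5d→b23/s3 L1-HIT; vc=[14]
#4 0x5d→b23/s3 L1-HIT; vc=[14]
#5 0x5f→b23/s3 L1-HIT; vc=[14]
#6 0x3b→b14/s2 VC-HIT; vc=[18]
#7 0x3a→b14/s2 L1-HIT; vc=[18]
#8 0x5f→b23/s3 L1-HIT; vc=[18]
#9 0x4a→b18/s2 VC-HIT; vc=[14]
#10 0x5f→b23/s3 L1-HIT; vc=[14]
#11 0x3b→b14/s2 VC-HIT; vc=[18]
#12 0x4b→b18/s2 VC-HIT; vc=[14]
#13 0x3a→b14/s2 VC-HIT; vc=[18]

OUTCOME = VC-HIT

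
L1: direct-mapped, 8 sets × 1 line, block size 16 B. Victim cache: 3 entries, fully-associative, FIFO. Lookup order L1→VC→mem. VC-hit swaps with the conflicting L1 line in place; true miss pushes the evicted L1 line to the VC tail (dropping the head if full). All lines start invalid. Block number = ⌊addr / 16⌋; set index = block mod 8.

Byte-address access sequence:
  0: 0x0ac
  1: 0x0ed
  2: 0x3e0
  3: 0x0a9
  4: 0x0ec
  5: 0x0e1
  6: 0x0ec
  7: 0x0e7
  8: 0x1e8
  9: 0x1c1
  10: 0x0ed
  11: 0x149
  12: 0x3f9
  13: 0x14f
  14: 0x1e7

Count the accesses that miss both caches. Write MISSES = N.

MISSES = 7

#0 0xac→b10/s2 MISS; vc=[]
#1 0xed→b14/s6 MISS; vc=[]
#2 0x3e0→b62/s6 MISS; vc=[14]
#3 0xa9→b10/s2 L1-HIT; vc=[14]
#4 0xec→b14/s6 VC-HIT; vc=[62]
#5 0xe1→b14/s6 L1-HIT; vc=[62]
#6 0xec→b14/s6 L1-HIT; vc=[62]
#7 0xe7→b14/s6 L1-HIT; vc=[62]
#8 0x1e8→b30/s6 MISS; vc=[62,14]
#9 0x1c1→b28/s4 MISS; vc=[62,14]
#10 0xed→b14/s6 VC-HIT; vc=[62,30]
#11 0x149→b20/s4 MISS; vc=[62,30,28]
#12 0x3f9→b63/s7 MISS; vc=[62,30,28]
#13 0x14f→b20/s4 L1-HIT; vc=[62,30,28]
#14 0x1e7→b30/s6 VC-HIT; vc=[62,14,28]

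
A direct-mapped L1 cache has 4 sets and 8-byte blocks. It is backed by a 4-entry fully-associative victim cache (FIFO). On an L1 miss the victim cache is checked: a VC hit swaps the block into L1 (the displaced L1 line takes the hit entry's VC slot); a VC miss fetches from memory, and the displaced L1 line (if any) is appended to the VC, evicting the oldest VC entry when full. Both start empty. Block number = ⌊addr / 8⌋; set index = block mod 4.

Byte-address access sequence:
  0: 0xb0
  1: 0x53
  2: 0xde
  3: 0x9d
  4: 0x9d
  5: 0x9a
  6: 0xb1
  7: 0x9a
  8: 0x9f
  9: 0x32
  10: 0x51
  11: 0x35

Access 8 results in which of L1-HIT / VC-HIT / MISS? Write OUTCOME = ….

#0 0xb0→b22/s2 MISS; vc=[]
#1 0x53→b10/s2 MISS; vc=[22]
#2 0xde→b27/s3 MISS; vc=[22]
#3 0x9d→b19/s3 MISS; vc=[22,27]
#4 0x9d→b19/s3 L1-HIT; vc=[22,27]
#5 0x9a→b19/s3 L1-HIT; vc=[22,27]
#6 0xb1→b22/s2 VC-HIT; vc=[10,27]
#7 0x9a→b19/s3 L1-HIT; vc=[10,27]
#8 0x9f→b19/s3 L1-HIT; vc=[10,27]
#9 0x32→b6/s2 MISS; vc=[10,27,22]
#10 0x51→b10/s2 VC-HIT; vc=[6,27,22]
#11 0x35→b6/s2 VC-HIT; vc=[10,27,22]

OUTCOME = L1-HIT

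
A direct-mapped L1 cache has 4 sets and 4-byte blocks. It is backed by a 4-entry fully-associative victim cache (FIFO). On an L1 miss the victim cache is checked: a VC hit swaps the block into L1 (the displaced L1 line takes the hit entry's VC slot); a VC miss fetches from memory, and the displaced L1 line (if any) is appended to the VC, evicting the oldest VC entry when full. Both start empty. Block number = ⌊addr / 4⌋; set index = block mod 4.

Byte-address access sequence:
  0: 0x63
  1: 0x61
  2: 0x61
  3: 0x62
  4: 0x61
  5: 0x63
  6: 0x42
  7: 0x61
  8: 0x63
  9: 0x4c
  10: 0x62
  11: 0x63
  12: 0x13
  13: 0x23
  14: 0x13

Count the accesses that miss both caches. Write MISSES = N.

MISSES = 5

0: 0x63 (blk 24, set 0) → MISS  vc=[]
1: 0x61 (blk 24, set 0) → L1-HIT  vc=[]
2: 0x61 (blk 24, set 0) → L1-HIT  vc=[]
3: 0x62 (blk 24, set 0) → L1-HIT  vc=[]
4: 0x61 (blk 24, set 0) → L1-HIT  vc=[]
5: 0x63 (blk 24, set 0) → L1-HIT  vc=[]
6: 0x42 (blk 16, set 0) → MISS  vc=[24]
7: 0x61 (blk 24, set 0) → VC-HIT  vc=[16]
8: 0x63 (blk 24, set 0) → L1-HIT  vc=[16]
9: 0x4c (blk 19, set 3) → MISS  vc=[16]
10: 0x62 (blk 24, set 0) → L1-HIT  vc=[16]
11: 0x63 (blk 24, set 0) → L1-HIT  vc=[16]
12: 0x13 (blk 4, set 0) → MISS  vc=[16, 24]
13: 0x23 (blk 8, set 0) → MISS  vc=[16, 24, 4]
14: 0x13 (blk 4, set 0) → VC-HIT  vc=[16, 24, 8]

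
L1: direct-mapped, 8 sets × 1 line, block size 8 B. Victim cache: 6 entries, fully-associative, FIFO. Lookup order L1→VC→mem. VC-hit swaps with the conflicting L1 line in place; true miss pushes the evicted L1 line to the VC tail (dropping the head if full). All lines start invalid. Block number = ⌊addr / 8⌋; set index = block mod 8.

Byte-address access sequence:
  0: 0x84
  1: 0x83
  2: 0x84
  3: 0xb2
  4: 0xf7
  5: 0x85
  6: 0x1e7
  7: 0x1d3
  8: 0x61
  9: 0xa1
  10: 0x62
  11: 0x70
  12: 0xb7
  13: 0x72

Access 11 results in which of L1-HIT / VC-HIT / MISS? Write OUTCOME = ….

0: 0x84 (blk 16, set 0) → MISS  vc=[]
1: 0x83 (blk 16, set 0) → L1-HIT  vc=[]
2: 0x84 (blk 16, set 0) → L1-HIT  vc=[]
3: 0xb2 (blk 22, set 6) → MISS  vc=[]
4: 0xf7 (blk 30, set 6) → MISS  vc=[22]
5: 0x85 (blk 16, set 0) → L1-HIT  vc=[22]
6: 0x1e7 (blk 60, set 4) → MISS  vc=[22]
7: 0x1d3 (blk 58, set 2) → MISS  vc=[22]
8: 0x61 (blk 12, set 4) → MISS  vc=[22, 60]
9: 0xa1 (blk 20, set 4) → MISS  vc=[22, 60, 12]
10: 0x62 (blk 12, set 4) → VC-HIT  vc=[22, 60, 20]
11: 0x70 (blk 14, set 6) → MISS  vc=[22, 60, 20, 30]
12: 0xb7 (blk 22, set 6) → VC-HIT  vc=[14, 60, 20, 30]
13: 0x72 (blk 14, set 6) → VC-HIT  vc=[22, 60, 20, 30]

OUTCOME = MISS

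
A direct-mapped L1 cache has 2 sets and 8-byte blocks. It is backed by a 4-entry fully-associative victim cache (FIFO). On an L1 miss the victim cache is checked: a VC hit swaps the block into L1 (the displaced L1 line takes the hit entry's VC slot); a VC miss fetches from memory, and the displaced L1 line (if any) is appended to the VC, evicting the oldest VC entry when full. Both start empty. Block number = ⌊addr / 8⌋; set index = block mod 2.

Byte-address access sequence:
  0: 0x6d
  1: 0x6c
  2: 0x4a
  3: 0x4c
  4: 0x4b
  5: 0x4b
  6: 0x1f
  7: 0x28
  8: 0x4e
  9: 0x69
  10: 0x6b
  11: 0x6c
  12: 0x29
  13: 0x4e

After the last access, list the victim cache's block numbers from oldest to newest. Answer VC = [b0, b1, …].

VC = [5, 13, 3]

0: 0x6d (blk 13, set 1) → MISS  vc=[]
1: 0x6c (blk 13, set 1) → L1-HIT  vc=[]
2: 0x4a (blk 9, set 1) → MISS  vc=[13]
3: 0x4c (blk 9, set 1) → L1-HIT  vc=[13]
4: 0x4b (blk 9, set 1) → L1-HIT  vc=[13]
5: 0x4b (blk 9, set 1) → L1-HIT  vc=[13]
6: 0x1f (blk 3, set 1) → MISS  vc=[13, 9]
7: 0x28 (blk 5, set 1) → MISS  vc=[13, 9, 3]
8: 0x4e (blk 9, set 1) → VC-HIT  vc=[13, 5, 3]
9: 0x69 (blk 13, set 1) → VC-HIT  vc=[9, 5, 3]
10: 0x6b (blk 13, set 1) → L1-HIT  vc=[9, 5, 3]
11: 0x6c (blk 13, set 1) → L1-HIT  vc=[9, 5, 3]
12: 0x29 (blk 5, set 1) → VC-HIT  vc=[9, 13, 3]
13: 0x4e (blk 9, set 1) → VC-HIT  vc=[5, 13, 3]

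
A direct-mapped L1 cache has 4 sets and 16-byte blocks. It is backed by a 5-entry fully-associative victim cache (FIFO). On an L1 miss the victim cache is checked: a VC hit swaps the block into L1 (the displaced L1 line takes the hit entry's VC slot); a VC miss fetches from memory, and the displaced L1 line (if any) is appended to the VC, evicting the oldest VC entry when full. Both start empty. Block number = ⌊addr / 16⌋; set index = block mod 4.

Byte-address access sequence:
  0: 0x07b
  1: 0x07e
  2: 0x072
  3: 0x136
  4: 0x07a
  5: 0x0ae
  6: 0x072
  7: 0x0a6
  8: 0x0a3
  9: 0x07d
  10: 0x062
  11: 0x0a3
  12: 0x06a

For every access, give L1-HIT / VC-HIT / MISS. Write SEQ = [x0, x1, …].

SEQ = [MISS, L1-HIT, L1-HIT, MISS, VC-HIT, MISS, L1-HIT, L1-HIT, L1-HIT, L1-HIT, MISS, VC-HIT, VC-HIT]

  [0] addr=0x7b blk=7 s=3: MISS | VC []
  [1] addr=0x7e blk=7 s=3: L1-HIT | VC []
  [2] addr=0x72 blk=7 s=3: L1-HIT | VC []
  [3] addr=0x136 blk=19 s=3: MISS | VC [7]
  [4] addr=0x7a blk=7 s=3: VC-HIT | VC [19]
  [5] addr=0xae blk=10 s=2: MISS | VC [19]
  [6] addr=0x72 blk=7 s=3: L1-HIT | VC [19]
  [7] addr=0xa6 blk=10 s=2: L1-HIT | VC [19]
  [8] addr=0xa3 blk=10 s=2: L1-HIT | VC [19]
  [9] addr=0x7d blk=7 s=3: L1-HIT | VC [19]
  [10] addr=0x62 blk=6 s=2: MISS | VC [19, 10]
  [11] addr=0xa3 blk=10 s=2: VC-HIT | VC [19, 6]
  [12] addr=0x6a blk=6 s=2: VC-HIT | VC [19, 10]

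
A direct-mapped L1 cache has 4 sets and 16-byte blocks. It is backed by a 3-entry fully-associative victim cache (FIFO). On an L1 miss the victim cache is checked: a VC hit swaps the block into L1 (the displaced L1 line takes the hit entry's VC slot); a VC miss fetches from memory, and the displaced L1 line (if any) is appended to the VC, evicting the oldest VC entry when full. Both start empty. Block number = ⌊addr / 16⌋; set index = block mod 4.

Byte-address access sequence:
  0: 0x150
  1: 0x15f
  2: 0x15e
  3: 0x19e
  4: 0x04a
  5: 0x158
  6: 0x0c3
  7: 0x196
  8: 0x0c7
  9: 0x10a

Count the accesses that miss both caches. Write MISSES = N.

MISSES = 5

  [0] addr=0x150 blk=21 s=1: MISS | VC []
  [1] addr=0x15f blk=21 s=1: L1-HIT | VC []
  [2] addr=0x15e blk=21 s=1: L1-HIT | VC []
  [3] addr=0x19e blk=25 s=1: MISS | VC [21]
  [4] addr=0x4a blk=4 s=0: MISS | VC [21]
  [5] addr=0x158 blk=21 s=1: VC-HIT | VC [25]
  [6] addr=0xc3 blk=12 s=0: MISS | VC [25, 4]
  [7] addr=0x196 blk=25 s=1: VC-HIT | VC [21, 4]
  [8] addr=0xc7 blk=12 s=0: L1-HIT | VC [21, 4]
  [9] addr=0x10a blk=16 s=0: MISS | VC [21, 4, 12]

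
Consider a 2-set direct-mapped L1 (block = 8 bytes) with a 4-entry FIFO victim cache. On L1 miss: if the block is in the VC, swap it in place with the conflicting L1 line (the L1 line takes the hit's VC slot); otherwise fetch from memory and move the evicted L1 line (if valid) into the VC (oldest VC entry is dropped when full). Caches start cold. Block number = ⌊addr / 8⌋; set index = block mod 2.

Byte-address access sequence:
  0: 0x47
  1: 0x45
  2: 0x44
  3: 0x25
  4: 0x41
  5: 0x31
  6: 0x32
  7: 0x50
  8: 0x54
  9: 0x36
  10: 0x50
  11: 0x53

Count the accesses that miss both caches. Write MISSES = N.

MISSES = 4

0: 0x47 (blk 8, set 0) → MISS  vc=[]
1: 0x45 (blk 8, set 0) → L1-HIT  vc=[]
2: 0x44 (blk 8, set 0) → L1-HIT  vc=[]
3: 0x25 (blk 4, set 0) → MISS  vc=[8]
4: 0x41 (blk 8, set 0) → VC-HIT  vc=[4]
5: 0x31 (blk 6, set 0) → MISS  vc=[4, 8]
6: 0x32 (blk 6, set 0) → L1-HIT  vc=[4, 8]
7: 0x50 (blk 10, set 0) → MISS  vc=[4, 8, 6]
8: 0x54 (blk 10, set 0) → L1-HIT  vc=[4, 8, 6]
9: 0x36 (blk 6, set 0) → VC-HIT  vc=[4, 8, 10]
10: 0x50 (blk 10, set 0) → VC-HIT  vc=[4, 8, 6]
11: 0x53 (blk 10, set 0) → L1-HIT  vc=[4, 8, 6]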